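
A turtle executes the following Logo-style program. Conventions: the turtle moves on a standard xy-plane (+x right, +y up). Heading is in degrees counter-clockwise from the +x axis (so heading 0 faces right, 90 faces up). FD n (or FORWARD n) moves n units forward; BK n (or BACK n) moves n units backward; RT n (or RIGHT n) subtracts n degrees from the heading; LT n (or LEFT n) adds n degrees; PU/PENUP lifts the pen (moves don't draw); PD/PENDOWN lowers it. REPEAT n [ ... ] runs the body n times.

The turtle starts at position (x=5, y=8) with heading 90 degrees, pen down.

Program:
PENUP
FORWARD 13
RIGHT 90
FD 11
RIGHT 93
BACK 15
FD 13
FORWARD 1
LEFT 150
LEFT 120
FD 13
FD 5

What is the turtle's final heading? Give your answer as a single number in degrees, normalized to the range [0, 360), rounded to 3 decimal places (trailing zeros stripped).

Answer: 177

Derivation:
Executing turtle program step by step:
Start: pos=(5,8), heading=90, pen down
PU: pen up
FD 13: (5,8) -> (5,21) [heading=90, move]
RT 90: heading 90 -> 0
FD 11: (5,21) -> (16,21) [heading=0, move]
RT 93: heading 0 -> 267
BK 15: (16,21) -> (16.785,35.979) [heading=267, move]
FD 13: (16.785,35.979) -> (16.105,22.997) [heading=267, move]
FD 1: (16.105,22.997) -> (16.052,21.999) [heading=267, move]
LT 150: heading 267 -> 57
LT 120: heading 57 -> 177
FD 13: (16.052,21.999) -> (3.07,22.679) [heading=177, move]
FD 5: (3.07,22.679) -> (-1.923,22.941) [heading=177, move]
Final: pos=(-1.923,22.941), heading=177, 0 segment(s) drawn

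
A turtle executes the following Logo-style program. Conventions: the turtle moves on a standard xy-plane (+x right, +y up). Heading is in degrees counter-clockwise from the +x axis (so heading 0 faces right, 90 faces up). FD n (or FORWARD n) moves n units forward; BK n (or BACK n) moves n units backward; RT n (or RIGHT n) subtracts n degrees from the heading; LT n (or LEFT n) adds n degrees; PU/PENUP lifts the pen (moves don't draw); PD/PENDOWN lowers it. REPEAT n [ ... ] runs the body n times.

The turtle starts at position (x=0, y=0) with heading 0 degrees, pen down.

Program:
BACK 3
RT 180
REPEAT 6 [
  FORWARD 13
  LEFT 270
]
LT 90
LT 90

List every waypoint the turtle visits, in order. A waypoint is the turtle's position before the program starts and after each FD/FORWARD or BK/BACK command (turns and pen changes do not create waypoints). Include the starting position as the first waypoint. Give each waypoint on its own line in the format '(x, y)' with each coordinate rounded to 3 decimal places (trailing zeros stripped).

Answer: (0, 0)
(-3, 0)
(-16, 0)
(-16, 13)
(-3, 13)
(-3, 0)
(-16, 0)
(-16, 13)

Derivation:
Executing turtle program step by step:
Start: pos=(0,0), heading=0, pen down
BK 3: (0,0) -> (-3,0) [heading=0, draw]
RT 180: heading 0 -> 180
REPEAT 6 [
  -- iteration 1/6 --
  FD 13: (-3,0) -> (-16,0) [heading=180, draw]
  LT 270: heading 180 -> 90
  -- iteration 2/6 --
  FD 13: (-16,0) -> (-16,13) [heading=90, draw]
  LT 270: heading 90 -> 0
  -- iteration 3/6 --
  FD 13: (-16,13) -> (-3,13) [heading=0, draw]
  LT 270: heading 0 -> 270
  -- iteration 4/6 --
  FD 13: (-3,13) -> (-3,0) [heading=270, draw]
  LT 270: heading 270 -> 180
  -- iteration 5/6 --
  FD 13: (-3,0) -> (-16,0) [heading=180, draw]
  LT 270: heading 180 -> 90
  -- iteration 6/6 --
  FD 13: (-16,0) -> (-16,13) [heading=90, draw]
  LT 270: heading 90 -> 0
]
LT 90: heading 0 -> 90
LT 90: heading 90 -> 180
Final: pos=(-16,13), heading=180, 7 segment(s) drawn
Waypoints (8 total):
(0, 0)
(-3, 0)
(-16, 0)
(-16, 13)
(-3, 13)
(-3, 0)
(-16, 0)
(-16, 13)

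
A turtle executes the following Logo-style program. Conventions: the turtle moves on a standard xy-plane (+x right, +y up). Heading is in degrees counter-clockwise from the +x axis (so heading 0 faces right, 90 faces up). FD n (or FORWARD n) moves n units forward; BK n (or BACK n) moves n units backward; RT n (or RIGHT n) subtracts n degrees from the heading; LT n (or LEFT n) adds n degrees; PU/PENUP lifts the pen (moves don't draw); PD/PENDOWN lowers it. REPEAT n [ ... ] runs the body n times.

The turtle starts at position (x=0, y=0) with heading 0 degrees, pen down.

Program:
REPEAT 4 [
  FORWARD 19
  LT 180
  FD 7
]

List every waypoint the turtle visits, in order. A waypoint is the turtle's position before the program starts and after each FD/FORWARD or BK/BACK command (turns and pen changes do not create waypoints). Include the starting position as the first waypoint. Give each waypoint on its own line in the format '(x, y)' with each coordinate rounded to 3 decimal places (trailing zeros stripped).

Answer: (0, 0)
(19, 0)
(12, 0)
(-7, 0)
(0, 0)
(19, 0)
(12, 0)
(-7, 0)
(0, 0)

Derivation:
Executing turtle program step by step:
Start: pos=(0,0), heading=0, pen down
REPEAT 4 [
  -- iteration 1/4 --
  FD 19: (0,0) -> (19,0) [heading=0, draw]
  LT 180: heading 0 -> 180
  FD 7: (19,0) -> (12,0) [heading=180, draw]
  -- iteration 2/4 --
  FD 19: (12,0) -> (-7,0) [heading=180, draw]
  LT 180: heading 180 -> 0
  FD 7: (-7,0) -> (0,0) [heading=0, draw]
  -- iteration 3/4 --
  FD 19: (0,0) -> (19,0) [heading=0, draw]
  LT 180: heading 0 -> 180
  FD 7: (19,0) -> (12,0) [heading=180, draw]
  -- iteration 4/4 --
  FD 19: (12,0) -> (-7,0) [heading=180, draw]
  LT 180: heading 180 -> 0
  FD 7: (-7,0) -> (0,0) [heading=0, draw]
]
Final: pos=(0,0), heading=0, 8 segment(s) drawn
Waypoints (9 total):
(0, 0)
(19, 0)
(12, 0)
(-7, 0)
(0, 0)
(19, 0)
(12, 0)
(-7, 0)
(0, 0)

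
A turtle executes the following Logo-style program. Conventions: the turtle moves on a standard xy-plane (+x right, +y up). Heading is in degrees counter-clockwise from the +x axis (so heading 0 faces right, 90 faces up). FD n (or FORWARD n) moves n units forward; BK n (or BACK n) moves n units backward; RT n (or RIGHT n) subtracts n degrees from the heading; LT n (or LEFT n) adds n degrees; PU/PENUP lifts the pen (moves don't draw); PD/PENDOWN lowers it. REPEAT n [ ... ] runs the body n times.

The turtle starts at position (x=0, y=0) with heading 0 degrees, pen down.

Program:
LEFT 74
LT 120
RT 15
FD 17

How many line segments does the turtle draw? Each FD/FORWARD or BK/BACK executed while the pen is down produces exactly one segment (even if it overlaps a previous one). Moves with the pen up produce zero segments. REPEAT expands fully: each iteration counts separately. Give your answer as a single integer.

Answer: 1

Derivation:
Executing turtle program step by step:
Start: pos=(0,0), heading=0, pen down
LT 74: heading 0 -> 74
LT 120: heading 74 -> 194
RT 15: heading 194 -> 179
FD 17: (0,0) -> (-16.997,0.297) [heading=179, draw]
Final: pos=(-16.997,0.297), heading=179, 1 segment(s) drawn
Segments drawn: 1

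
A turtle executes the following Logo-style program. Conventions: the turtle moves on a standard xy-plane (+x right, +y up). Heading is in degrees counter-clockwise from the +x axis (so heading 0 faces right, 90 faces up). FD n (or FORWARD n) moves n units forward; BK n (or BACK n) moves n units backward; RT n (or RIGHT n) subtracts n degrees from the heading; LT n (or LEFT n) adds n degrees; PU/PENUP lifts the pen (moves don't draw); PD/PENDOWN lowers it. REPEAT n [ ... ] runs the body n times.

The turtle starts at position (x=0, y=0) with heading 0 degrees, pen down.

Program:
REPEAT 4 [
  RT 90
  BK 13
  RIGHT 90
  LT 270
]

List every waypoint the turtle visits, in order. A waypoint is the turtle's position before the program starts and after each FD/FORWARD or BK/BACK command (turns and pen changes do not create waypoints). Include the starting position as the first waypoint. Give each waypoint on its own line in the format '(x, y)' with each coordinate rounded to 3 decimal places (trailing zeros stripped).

Executing turtle program step by step:
Start: pos=(0,0), heading=0, pen down
REPEAT 4 [
  -- iteration 1/4 --
  RT 90: heading 0 -> 270
  BK 13: (0,0) -> (0,13) [heading=270, draw]
  RT 90: heading 270 -> 180
  LT 270: heading 180 -> 90
  -- iteration 2/4 --
  RT 90: heading 90 -> 0
  BK 13: (0,13) -> (-13,13) [heading=0, draw]
  RT 90: heading 0 -> 270
  LT 270: heading 270 -> 180
  -- iteration 3/4 --
  RT 90: heading 180 -> 90
  BK 13: (-13,13) -> (-13,0) [heading=90, draw]
  RT 90: heading 90 -> 0
  LT 270: heading 0 -> 270
  -- iteration 4/4 --
  RT 90: heading 270 -> 180
  BK 13: (-13,0) -> (0,0) [heading=180, draw]
  RT 90: heading 180 -> 90
  LT 270: heading 90 -> 0
]
Final: pos=(0,0), heading=0, 4 segment(s) drawn
Waypoints (5 total):
(0, 0)
(0, 13)
(-13, 13)
(-13, 0)
(0, 0)

Answer: (0, 0)
(0, 13)
(-13, 13)
(-13, 0)
(0, 0)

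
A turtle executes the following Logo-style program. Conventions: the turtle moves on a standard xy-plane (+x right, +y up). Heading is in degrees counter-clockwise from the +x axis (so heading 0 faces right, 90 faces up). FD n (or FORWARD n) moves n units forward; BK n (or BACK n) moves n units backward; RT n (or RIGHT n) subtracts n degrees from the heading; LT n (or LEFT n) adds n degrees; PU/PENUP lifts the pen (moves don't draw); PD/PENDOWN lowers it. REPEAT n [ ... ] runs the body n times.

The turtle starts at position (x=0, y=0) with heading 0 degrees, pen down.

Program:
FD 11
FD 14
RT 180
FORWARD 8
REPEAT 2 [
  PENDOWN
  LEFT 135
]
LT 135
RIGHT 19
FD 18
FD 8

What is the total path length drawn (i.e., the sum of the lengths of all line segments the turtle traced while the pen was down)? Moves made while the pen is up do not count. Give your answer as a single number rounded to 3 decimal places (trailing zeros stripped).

Answer: 59

Derivation:
Executing turtle program step by step:
Start: pos=(0,0), heading=0, pen down
FD 11: (0,0) -> (11,0) [heading=0, draw]
FD 14: (11,0) -> (25,0) [heading=0, draw]
RT 180: heading 0 -> 180
FD 8: (25,0) -> (17,0) [heading=180, draw]
REPEAT 2 [
  -- iteration 1/2 --
  PD: pen down
  LT 135: heading 180 -> 315
  -- iteration 2/2 --
  PD: pen down
  LT 135: heading 315 -> 90
]
LT 135: heading 90 -> 225
RT 19: heading 225 -> 206
FD 18: (17,0) -> (0.822,-7.891) [heading=206, draw]
FD 8: (0.822,-7.891) -> (-6.369,-11.398) [heading=206, draw]
Final: pos=(-6.369,-11.398), heading=206, 5 segment(s) drawn

Segment lengths:
  seg 1: (0,0) -> (11,0), length = 11
  seg 2: (11,0) -> (25,0), length = 14
  seg 3: (25,0) -> (17,0), length = 8
  seg 4: (17,0) -> (0.822,-7.891), length = 18
  seg 5: (0.822,-7.891) -> (-6.369,-11.398), length = 8
Total = 59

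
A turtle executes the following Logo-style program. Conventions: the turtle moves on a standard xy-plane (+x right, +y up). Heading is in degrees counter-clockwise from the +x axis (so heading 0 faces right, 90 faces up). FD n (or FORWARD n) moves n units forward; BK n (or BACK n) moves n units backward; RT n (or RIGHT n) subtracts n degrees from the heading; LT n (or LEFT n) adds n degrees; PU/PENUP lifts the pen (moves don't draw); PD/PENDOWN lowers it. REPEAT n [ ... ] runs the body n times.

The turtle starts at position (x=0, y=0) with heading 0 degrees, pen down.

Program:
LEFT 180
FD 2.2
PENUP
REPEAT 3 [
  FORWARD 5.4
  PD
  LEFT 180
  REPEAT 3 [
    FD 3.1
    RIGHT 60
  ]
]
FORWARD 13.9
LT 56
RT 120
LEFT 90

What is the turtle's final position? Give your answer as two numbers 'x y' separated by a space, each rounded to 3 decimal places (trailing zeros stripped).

Answer: -23 -16.108

Derivation:
Executing turtle program step by step:
Start: pos=(0,0), heading=0, pen down
LT 180: heading 0 -> 180
FD 2.2: (0,0) -> (-2.2,0) [heading=180, draw]
PU: pen up
REPEAT 3 [
  -- iteration 1/3 --
  FD 5.4: (-2.2,0) -> (-7.6,0) [heading=180, move]
  PD: pen down
  LT 180: heading 180 -> 0
  REPEAT 3 [
    -- iteration 1/3 --
    FD 3.1: (-7.6,0) -> (-4.5,0) [heading=0, draw]
    RT 60: heading 0 -> 300
    -- iteration 2/3 --
    FD 3.1: (-4.5,0) -> (-2.95,-2.685) [heading=300, draw]
    RT 60: heading 300 -> 240
    -- iteration 3/3 --
    FD 3.1: (-2.95,-2.685) -> (-4.5,-5.369) [heading=240, draw]
    RT 60: heading 240 -> 180
  ]
  -- iteration 2/3 --
  FD 5.4: (-4.5,-5.369) -> (-9.9,-5.369) [heading=180, draw]
  PD: pen down
  LT 180: heading 180 -> 0
  REPEAT 3 [
    -- iteration 1/3 --
    FD 3.1: (-9.9,-5.369) -> (-6.8,-5.369) [heading=0, draw]
    RT 60: heading 0 -> 300
    -- iteration 2/3 --
    FD 3.1: (-6.8,-5.369) -> (-5.25,-8.054) [heading=300, draw]
    RT 60: heading 300 -> 240
    -- iteration 3/3 --
    FD 3.1: (-5.25,-8.054) -> (-6.8,-10.739) [heading=240, draw]
    RT 60: heading 240 -> 180
  ]
  -- iteration 3/3 --
  FD 5.4: (-6.8,-10.739) -> (-12.2,-10.739) [heading=180, draw]
  PD: pen down
  LT 180: heading 180 -> 0
  REPEAT 3 [
    -- iteration 1/3 --
    FD 3.1: (-12.2,-10.739) -> (-9.1,-10.739) [heading=0, draw]
    RT 60: heading 0 -> 300
    -- iteration 2/3 --
    FD 3.1: (-9.1,-10.739) -> (-7.55,-13.423) [heading=300, draw]
    RT 60: heading 300 -> 240
    -- iteration 3/3 --
    FD 3.1: (-7.55,-13.423) -> (-9.1,-16.108) [heading=240, draw]
    RT 60: heading 240 -> 180
  ]
]
FD 13.9: (-9.1,-16.108) -> (-23,-16.108) [heading=180, draw]
LT 56: heading 180 -> 236
RT 120: heading 236 -> 116
LT 90: heading 116 -> 206
Final: pos=(-23,-16.108), heading=206, 13 segment(s) drawn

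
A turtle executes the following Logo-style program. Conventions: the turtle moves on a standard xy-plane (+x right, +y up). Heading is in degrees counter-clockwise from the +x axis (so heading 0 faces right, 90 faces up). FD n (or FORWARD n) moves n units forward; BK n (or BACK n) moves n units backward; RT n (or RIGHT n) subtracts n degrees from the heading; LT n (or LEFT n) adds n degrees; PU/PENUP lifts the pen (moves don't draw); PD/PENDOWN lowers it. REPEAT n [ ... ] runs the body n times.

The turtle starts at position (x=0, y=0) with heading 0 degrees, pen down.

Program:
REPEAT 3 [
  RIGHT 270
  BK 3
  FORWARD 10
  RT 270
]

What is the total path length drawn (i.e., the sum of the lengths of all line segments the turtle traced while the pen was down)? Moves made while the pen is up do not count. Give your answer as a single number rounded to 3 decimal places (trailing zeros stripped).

Answer: 39

Derivation:
Executing turtle program step by step:
Start: pos=(0,0), heading=0, pen down
REPEAT 3 [
  -- iteration 1/3 --
  RT 270: heading 0 -> 90
  BK 3: (0,0) -> (0,-3) [heading=90, draw]
  FD 10: (0,-3) -> (0,7) [heading=90, draw]
  RT 270: heading 90 -> 180
  -- iteration 2/3 --
  RT 270: heading 180 -> 270
  BK 3: (0,7) -> (0,10) [heading=270, draw]
  FD 10: (0,10) -> (0,0) [heading=270, draw]
  RT 270: heading 270 -> 0
  -- iteration 3/3 --
  RT 270: heading 0 -> 90
  BK 3: (0,0) -> (0,-3) [heading=90, draw]
  FD 10: (0,-3) -> (0,7) [heading=90, draw]
  RT 270: heading 90 -> 180
]
Final: pos=(0,7), heading=180, 6 segment(s) drawn

Segment lengths:
  seg 1: (0,0) -> (0,-3), length = 3
  seg 2: (0,-3) -> (0,7), length = 10
  seg 3: (0,7) -> (0,10), length = 3
  seg 4: (0,10) -> (0,0), length = 10
  seg 5: (0,0) -> (0,-3), length = 3
  seg 6: (0,-3) -> (0,7), length = 10
Total = 39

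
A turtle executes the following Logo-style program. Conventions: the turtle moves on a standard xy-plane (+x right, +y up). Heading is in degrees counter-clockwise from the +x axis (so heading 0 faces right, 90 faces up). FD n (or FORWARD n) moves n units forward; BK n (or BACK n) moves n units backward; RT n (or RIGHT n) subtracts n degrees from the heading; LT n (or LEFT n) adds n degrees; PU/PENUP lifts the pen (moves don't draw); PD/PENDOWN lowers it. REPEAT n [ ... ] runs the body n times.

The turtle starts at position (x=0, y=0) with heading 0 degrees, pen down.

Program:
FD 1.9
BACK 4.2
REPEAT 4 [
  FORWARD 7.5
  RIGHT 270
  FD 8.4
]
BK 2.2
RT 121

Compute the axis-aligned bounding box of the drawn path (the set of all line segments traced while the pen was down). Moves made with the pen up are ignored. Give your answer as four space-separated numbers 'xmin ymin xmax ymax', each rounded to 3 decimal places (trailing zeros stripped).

Executing turtle program step by step:
Start: pos=(0,0), heading=0, pen down
FD 1.9: (0,0) -> (1.9,0) [heading=0, draw]
BK 4.2: (1.9,0) -> (-2.3,0) [heading=0, draw]
REPEAT 4 [
  -- iteration 1/4 --
  FD 7.5: (-2.3,0) -> (5.2,0) [heading=0, draw]
  RT 270: heading 0 -> 90
  FD 8.4: (5.2,0) -> (5.2,8.4) [heading=90, draw]
  -- iteration 2/4 --
  FD 7.5: (5.2,8.4) -> (5.2,15.9) [heading=90, draw]
  RT 270: heading 90 -> 180
  FD 8.4: (5.2,15.9) -> (-3.2,15.9) [heading=180, draw]
  -- iteration 3/4 --
  FD 7.5: (-3.2,15.9) -> (-10.7,15.9) [heading=180, draw]
  RT 270: heading 180 -> 270
  FD 8.4: (-10.7,15.9) -> (-10.7,7.5) [heading=270, draw]
  -- iteration 4/4 --
  FD 7.5: (-10.7,7.5) -> (-10.7,0) [heading=270, draw]
  RT 270: heading 270 -> 0
  FD 8.4: (-10.7,0) -> (-2.3,0) [heading=0, draw]
]
BK 2.2: (-2.3,0) -> (-4.5,0) [heading=0, draw]
RT 121: heading 0 -> 239
Final: pos=(-4.5,0), heading=239, 11 segment(s) drawn

Segment endpoints: x in {-10.7, -10.7, -10.7, -4.5, -3.2, -2.3, -2.3, 0, 1.9, 5.2, 5.2, 5.2}, y in {0, 0, 0, 0, 7.5, 8.4, 15.9, 15.9, 15.9}
xmin=-10.7, ymin=0, xmax=5.2, ymax=15.9

Answer: -10.7 0 5.2 15.9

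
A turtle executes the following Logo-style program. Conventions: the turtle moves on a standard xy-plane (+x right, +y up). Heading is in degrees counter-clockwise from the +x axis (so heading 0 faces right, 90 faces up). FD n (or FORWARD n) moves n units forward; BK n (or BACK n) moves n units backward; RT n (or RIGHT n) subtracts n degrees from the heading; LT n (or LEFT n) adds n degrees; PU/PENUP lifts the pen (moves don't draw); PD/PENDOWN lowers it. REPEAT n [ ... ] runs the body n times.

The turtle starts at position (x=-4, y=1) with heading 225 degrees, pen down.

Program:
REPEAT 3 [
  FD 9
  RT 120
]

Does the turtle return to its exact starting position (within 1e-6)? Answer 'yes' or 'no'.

Executing turtle program step by step:
Start: pos=(-4,1), heading=225, pen down
REPEAT 3 [
  -- iteration 1/3 --
  FD 9: (-4,1) -> (-10.364,-5.364) [heading=225, draw]
  RT 120: heading 225 -> 105
  -- iteration 2/3 --
  FD 9: (-10.364,-5.364) -> (-12.693,3.329) [heading=105, draw]
  RT 120: heading 105 -> 345
  -- iteration 3/3 --
  FD 9: (-12.693,3.329) -> (-4,1) [heading=345, draw]
  RT 120: heading 345 -> 225
]
Final: pos=(-4,1), heading=225, 3 segment(s) drawn

Start position: (-4, 1)
Final position: (-4, 1)
Distance = 0; < 1e-6 -> CLOSED

Answer: yes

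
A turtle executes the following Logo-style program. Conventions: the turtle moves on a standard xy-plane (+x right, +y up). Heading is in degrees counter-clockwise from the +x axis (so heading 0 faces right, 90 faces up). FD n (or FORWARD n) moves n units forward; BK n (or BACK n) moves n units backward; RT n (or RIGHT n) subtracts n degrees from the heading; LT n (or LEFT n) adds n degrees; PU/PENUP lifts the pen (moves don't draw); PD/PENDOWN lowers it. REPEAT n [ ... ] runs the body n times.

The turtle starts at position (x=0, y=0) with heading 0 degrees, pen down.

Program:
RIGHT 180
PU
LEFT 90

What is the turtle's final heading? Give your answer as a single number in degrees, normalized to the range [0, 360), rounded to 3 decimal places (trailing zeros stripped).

Executing turtle program step by step:
Start: pos=(0,0), heading=0, pen down
RT 180: heading 0 -> 180
PU: pen up
LT 90: heading 180 -> 270
Final: pos=(0,0), heading=270, 0 segment(s) drawn

Answer: 270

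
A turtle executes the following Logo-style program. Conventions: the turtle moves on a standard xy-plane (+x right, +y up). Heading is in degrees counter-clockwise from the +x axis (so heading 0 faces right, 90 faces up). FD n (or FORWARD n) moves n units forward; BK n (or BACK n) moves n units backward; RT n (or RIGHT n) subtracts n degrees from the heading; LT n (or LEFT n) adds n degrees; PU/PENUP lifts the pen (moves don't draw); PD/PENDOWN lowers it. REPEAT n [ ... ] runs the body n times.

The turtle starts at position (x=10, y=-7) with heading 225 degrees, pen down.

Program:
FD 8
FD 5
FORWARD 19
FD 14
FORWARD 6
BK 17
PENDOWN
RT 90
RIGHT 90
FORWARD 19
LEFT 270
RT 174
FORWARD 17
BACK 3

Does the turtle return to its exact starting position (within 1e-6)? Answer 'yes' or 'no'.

Executing turtle program step by step:
Start: pos=(10,-7), heading=225, pen down
FD 8: (10,-7) -> (4.343,-12.657) [heading=225, draw]
FD 5: (4.343,-12.657) -> (0.808,-16.192) [heading=225, draw]
FD 19: (0.808,-16.192) -> (-12.627,-29.627) [heading=225, draw]
FD 14: (-12.627,-29.627) -> (-22.527,-39.527) [heading=225, draw]
FD 6: (-22.527,-39.527) -> (-26.77,-43.77) [heading=225, draw]
BK 17: (-26.77,-43.77) -> (-14.749,-31.749) [heading=225, draw]
PD: pen down
RT 90: heading 225 -> 135
RT 90: heading 135 -> 45
FD 19: (-14.749,-31.749) -> (-1.314,-18.314) [heading=45, draw]
LT 270: heading 45 -> 315
RT 174: heading 315 -> 141
FD 17: (-1.314,-18.314) -> (-14.525,-7.615) [heading=141, draw]
BK 3: (-14.525,-7.615) -> (-12.194,-9.503) [heading=141, draw]
Final: pos=(-12.194,-9.503), heading=141, 9 segment(s) drawn

Start position: (10, -7)
Final position: (-12.194, -9.503)
Distance = 22.334; >= 1e-6 -> NOT closed

Answer: no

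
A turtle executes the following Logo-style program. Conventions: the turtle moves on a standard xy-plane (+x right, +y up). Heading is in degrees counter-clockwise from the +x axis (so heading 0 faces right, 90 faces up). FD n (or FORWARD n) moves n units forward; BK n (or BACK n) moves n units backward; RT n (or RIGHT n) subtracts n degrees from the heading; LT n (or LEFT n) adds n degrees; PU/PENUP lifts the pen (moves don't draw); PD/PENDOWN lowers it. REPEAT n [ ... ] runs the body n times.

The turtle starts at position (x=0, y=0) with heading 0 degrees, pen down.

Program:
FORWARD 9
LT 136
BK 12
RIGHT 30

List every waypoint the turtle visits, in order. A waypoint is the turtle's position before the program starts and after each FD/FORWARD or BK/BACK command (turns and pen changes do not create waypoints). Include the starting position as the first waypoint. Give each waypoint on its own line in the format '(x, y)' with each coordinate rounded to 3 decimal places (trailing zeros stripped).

Answer: (0, 0)
(9, 0)
(17.632, -8.336)

Derivation:
Executing turtle program step by step:
Start: pos=(0,0), heading=0, pen down
FD 9: (0,0) -> (9,0) [heading=0, draw]
LT 136: heading 0 -> 136
BK 12: (9,0) -> (17.632,-8.336) [heading=136, draw]
RT 30: heading 136 -> 106
Final: pos=(17.632,-8.336), heading=106, 2 segment(s) drawn
Waypoints (3 total):
(0, 0)
(9, 0)
(17.632, -8.336)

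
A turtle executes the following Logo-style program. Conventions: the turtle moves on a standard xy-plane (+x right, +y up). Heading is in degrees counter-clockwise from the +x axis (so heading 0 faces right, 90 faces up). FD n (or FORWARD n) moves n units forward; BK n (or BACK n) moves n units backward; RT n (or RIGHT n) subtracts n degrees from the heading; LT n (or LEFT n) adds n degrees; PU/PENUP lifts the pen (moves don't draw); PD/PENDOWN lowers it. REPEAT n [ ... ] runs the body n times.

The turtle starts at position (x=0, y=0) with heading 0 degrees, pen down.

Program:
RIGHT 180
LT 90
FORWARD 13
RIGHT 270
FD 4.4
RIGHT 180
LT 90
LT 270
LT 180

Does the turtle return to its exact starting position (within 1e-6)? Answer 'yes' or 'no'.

Answer: no

Derivation:
Executing turtle program step by step:
Start: pos=(0,0), heading=0, pen down
RT 180: heading 0 -> 180
LT 90: heading 180 -> 270
FD 13: (0,0) -> (0,-13) [heading=270, draw]
RT 270: heading 270 -> 0
FD 4.4: (0,-13) -> (4.4,-13) [heading=0, draw]
RT 180: heading 0 -> 180
LT 90: heading 180 -> 270
LT 270: heading 270 -> 180
LT 180: heading 180 -> 0
Final: pos=(4.4,-13), heading=0, 2 segment(s) drawn

Start position: (0, 0)
Final position: (4.4, -13)
Distance = 13.724; >= 1e-6 -> NOT closed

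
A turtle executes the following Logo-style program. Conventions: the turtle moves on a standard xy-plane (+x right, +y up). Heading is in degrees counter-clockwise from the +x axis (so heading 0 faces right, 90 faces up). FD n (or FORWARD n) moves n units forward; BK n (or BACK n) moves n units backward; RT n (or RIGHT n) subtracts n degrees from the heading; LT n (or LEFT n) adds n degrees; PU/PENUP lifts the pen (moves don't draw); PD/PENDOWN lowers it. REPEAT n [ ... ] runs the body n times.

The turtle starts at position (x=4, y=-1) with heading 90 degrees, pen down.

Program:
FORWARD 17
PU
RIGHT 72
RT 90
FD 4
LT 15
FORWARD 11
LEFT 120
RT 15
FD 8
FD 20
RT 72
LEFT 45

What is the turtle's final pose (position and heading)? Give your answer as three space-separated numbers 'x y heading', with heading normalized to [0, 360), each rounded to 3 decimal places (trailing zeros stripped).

Answer: 29.963 23.778 21

Derivation:
Executing turtle program step by step:
Start: pos=(4,-1), heading=90, pen down
FD 17: (4,-1) -> (4,16) [heading=90, draw]
PU: pen up
RT 72: heading 90 -> 18
RT 90: heading 18 -> 288
FD 4: (4,16) -> (5.236,12.196) [heading=288, move]
LT 15: heading 288 -> 303
FD 11: (5.236,12.196) -> (11.227,2.97) [heading=303, move]
LT 120: heading 303 -> 63
RT 15: heading 63 -> 48
FD 8: (11.227,2.97) -> (16.58,8.916) [heading=48, move]
FD 20: (16.58,8.916) -> (29.963,23.778) [heading=48, move]
RT 72: heading 48 -> 336
LT 45: heading 336 -> 21
Final: pos=(29.963,23.778), heading=21, 1 segment(s) drawn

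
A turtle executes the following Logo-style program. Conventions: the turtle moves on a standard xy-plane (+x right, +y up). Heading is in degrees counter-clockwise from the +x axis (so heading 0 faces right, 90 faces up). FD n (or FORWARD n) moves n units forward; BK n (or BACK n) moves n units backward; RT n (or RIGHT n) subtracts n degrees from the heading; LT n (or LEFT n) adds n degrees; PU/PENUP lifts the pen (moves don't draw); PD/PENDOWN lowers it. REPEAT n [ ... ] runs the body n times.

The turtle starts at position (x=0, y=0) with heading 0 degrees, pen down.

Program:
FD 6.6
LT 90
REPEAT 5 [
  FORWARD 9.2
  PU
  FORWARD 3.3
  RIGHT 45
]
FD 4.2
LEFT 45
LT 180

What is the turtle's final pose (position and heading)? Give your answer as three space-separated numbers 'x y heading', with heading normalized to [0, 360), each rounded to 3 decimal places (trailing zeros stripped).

Answer: 33.808 -2.97 90

Derivation:
Executing turtle program step by step:
Start: pos=(0,0), heading=0, pen down
FD 6.6: (0,0) -> (6.6,0) [heading=0, draw]
LT 90: heading 0 -> 90
REPEAT 5 [
  -- iteration 1/5 --
  FD 9.2: (6.6,0) -> (6.6,9.2) [heading=90, draw]
  PU: pen up
  FD 3.3: (6.6,9.2) -> (6.6,12.5) [heading=90, move]
  RT 45: heading 90 -> 45
  -- iteration 2/5 --
  FD 9.2: (6.6,12.5) -> (13.105,19.005) [heading=45, move]
  PU: pen up
  FD 3.3: (13.105,19.005) -> (15.439,21.339) [heading=45, move]
  RT 45: heading 45 -> 0
  -- iteration 3/5 --
  FD 9.2: (15.439,21.339) -> (24.639,21.339) [heading=0, move]
  PU: pen up
  FD 3.3: (24.639,21.339) -> (27.939,21.339) [heading=0, move]
  RT 45: heading 0 -> 315
  -- iteration 4/5 --
  FD 9.2: (27.939,21.339) -> (34.444,14.833) [heading=315, move]
  PU: pen up
  FD 3.3: (34.444,14.833) -> (36.778,12.5) [heading=315, move]
  RT 45: heading 315 -> 270
  -- iteration 5/5 --
  FD 9.2: (36.778,12.5) -> (36.778,3.3) [heading=270, move]
  PU: pen up
  FD 3.3: (36.778,3.3) -> (36.778,0) [heading=270, move]
  RT 45: heading 270 -> 225
]
FD 4.2: (36.778,0) -> (33.808,-2.97) [heading=225, move]
LT 45: heading 225 -> 270
LT 180: heading 270 -> 90
Final: pos=(33.808,-2.97), heading=90, 2 segment(s) drawn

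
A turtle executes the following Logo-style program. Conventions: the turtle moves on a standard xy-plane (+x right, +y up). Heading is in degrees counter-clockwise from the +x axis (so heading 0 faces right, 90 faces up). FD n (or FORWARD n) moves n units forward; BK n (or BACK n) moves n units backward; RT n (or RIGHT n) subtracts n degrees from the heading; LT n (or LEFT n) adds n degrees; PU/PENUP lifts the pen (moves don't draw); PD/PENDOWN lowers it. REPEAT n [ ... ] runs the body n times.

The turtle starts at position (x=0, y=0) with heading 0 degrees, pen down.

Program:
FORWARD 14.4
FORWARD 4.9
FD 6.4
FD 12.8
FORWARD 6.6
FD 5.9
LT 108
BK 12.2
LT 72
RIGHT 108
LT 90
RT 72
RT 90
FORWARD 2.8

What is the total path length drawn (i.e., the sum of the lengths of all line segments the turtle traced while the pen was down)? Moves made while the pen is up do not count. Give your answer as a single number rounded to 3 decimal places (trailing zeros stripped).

Answer: 66

Derivation:
Executing turtle program step by step:
Start: pos=(0,0), heading=0, pen down
FD 14.4: (0,0) -> (14.4,0) [heading=0, draw]
FD 4.9: (14.4,0) -> (19.3,0) [heading=0, draw]
FD 6.4: (19.3,0) -> (25.7,0) [heading=0, draw]
FD 12.8: (25.7,0) -> (38.5,0) [heading=0, draw]
FD 6.6: (38.5,0) -> (45.1,0) [heading=0, draw]
FD 5.9: (45.1,0) -> (51,0) [heading=0, draw]
LT 108: heading 0 -> 108
BK 12.2: (51,0) -> (54.77,-11.603) [heading=108, draw]
LT 72: heading 108 -> 180
RT 108: heading 180 -> 72
LT 90: heading 72 -> 162
RT 72: heading 162 -> 90
RT 90: heading 90 -> 0
FD 2.8: (54.77,-11.603) -> (57.57,-11.603) [heading=0, draw]
Final: pos=(57.57,-11.603), heading=0, 8 segment(s) drawn

Segment lengths:
  seg 1: (0,0) -> (14.4,0), length = 14.4
  seg 2: (14.4,0) -> (19.3,0), length = 4.9
  seg 3: (19.3,0) -> (25.7,0), length = 6.4
  seg 4: (25.7,0) -> (38.5,0), length = 12.8
  seg 5: (38.5,0) -> (45.1,0), length = 6.6
  seg 6: (45.1,0) -> (51,0), length = 5.9
  seg 7: (51,0) -> (54.77,-11.603), length = 12.2
  seg 8: (54.77,-11.603) -> (57.57,-11.603), length = 2.8
Total = 66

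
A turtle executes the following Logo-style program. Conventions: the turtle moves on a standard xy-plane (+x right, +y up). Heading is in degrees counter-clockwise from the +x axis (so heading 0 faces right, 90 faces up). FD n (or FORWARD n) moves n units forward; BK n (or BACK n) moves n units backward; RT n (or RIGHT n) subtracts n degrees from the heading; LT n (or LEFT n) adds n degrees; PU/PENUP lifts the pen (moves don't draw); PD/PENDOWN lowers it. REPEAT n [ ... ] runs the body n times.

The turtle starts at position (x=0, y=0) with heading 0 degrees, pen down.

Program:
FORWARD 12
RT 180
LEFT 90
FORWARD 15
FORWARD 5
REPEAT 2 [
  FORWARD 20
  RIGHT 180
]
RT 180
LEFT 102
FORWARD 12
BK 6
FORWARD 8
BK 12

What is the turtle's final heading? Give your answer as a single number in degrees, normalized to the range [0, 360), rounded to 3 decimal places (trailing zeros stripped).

Answer: 192

Derivation:
Executing turtle program step by step:
Start: pos=(0,0), heading=0, pen down
FD 12: (0,0) -> (12,0) [heading=0, draw]
RT 180: heading 0 -> 180
LT 90: heading 180 -> 270
FD 15: (12,0) -> (12,-15) [heading=270, draw]
FD 5: (12,-15) -> (12,-20) [heading=270, draw]
REPEAT 2 [
  -- iteration 1/2 --
  FD 20: (12,-20) -> (12,-40) [heading=270, draw]
  RT 180: heading 270 -> 90
  -- iteration 2/2 --
  FD 20: (12,-40) -> (12,-20) [heading=90, draw]
  RT 180: heading 90 -> 270
]
RT 180: heading 270 -> 90
LT 102: heading 90 -> 192
FD 12: (12,-20) -> (0.262,-22.495) [heading=192, draw]
BK 6: (0.262,-22.495) -> (6.131,-21.247) [heading=192, draw]
FD 8: (6.131,-21.247) -> (-1.694,-22.911) [heading=192, draw]
BK 12: (-1.694,-22.911) -> (10.044,-20.416) [heading=192, draw]
Final: pos=(10.044,-20.416), heading=192, 9 segment(s) drawn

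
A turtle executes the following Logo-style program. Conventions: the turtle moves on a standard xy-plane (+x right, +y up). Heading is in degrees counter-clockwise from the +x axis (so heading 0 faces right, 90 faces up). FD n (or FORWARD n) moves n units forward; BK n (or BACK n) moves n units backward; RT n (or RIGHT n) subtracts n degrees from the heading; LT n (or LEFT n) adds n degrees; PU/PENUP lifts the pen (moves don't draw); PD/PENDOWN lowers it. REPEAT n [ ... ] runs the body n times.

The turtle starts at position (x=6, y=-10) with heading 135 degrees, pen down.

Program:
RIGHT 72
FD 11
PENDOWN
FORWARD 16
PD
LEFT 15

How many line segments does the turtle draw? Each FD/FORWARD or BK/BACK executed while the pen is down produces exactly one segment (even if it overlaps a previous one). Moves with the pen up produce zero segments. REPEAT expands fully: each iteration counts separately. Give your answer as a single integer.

Executing turtle program step by step:
Start: pos=(6,-10), heading=135, pen down
RT 72: heading 135 -> 63
FD 11: (6,-10) -> (10.994,-0.199) [heading=63, draw]
PD: pen down
FD 16: (10.994,-0.199) -> (18.258,14.057) [heading=63, draw]
PD: pen down
LT 15: heading 63 -> 78
Final: pos=(18.258,14.057), heading=78, 2 segment(s) drawn
Segments drawn: 2

Answer: 2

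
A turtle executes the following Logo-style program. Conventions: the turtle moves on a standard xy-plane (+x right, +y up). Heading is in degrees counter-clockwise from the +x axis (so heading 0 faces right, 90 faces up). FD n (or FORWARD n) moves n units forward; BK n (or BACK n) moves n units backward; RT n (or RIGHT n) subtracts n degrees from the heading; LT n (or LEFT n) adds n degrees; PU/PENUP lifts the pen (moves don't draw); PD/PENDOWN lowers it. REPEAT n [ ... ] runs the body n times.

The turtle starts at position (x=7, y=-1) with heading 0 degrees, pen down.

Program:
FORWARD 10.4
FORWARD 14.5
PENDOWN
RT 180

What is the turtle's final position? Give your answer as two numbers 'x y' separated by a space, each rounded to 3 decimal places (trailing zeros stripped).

Answer: 31.9 -1

Derivation:
Executing turtle program step by step:
Start: pos=(7,-1), heading=0, pen down
FD 10.4: (7,-1) -> (17.4,-1) [heading=0, draw]
FD 14.5: (17.4,-1) -> (31.9,-1) [heading=0, draw]
PD: pen down
RT 180: heading 0 -> 180
Final: pos=(31.9,-1), heading=180, 2 segment(s) drawn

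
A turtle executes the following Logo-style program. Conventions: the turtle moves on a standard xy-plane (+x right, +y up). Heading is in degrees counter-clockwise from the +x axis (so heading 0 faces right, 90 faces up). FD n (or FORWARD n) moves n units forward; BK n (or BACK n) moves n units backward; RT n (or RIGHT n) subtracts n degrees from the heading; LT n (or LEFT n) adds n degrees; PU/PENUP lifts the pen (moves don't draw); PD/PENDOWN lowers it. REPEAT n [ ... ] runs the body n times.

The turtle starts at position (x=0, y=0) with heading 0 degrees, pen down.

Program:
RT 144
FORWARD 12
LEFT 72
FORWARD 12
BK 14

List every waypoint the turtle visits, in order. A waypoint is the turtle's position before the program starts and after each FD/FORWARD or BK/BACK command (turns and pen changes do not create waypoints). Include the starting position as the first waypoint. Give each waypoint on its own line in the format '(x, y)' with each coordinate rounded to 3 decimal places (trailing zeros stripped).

Answer: (0, 0)
(-9.708, -7.053)
(-6, -18.466)
(-10.326, -5.151)

Derivation:
Executing turtle program step by step:
Start: pos=(0,0), heading=0, pen down
RT 144: heading 0 -> 216
FD 12: (0,0) -> (-9.708,-7.053) [heading=216, draw]
LT 72: heading 216 -> 288
FD 12: (-9.708,-7.053) -> (-6,-18.466) [heading=288, draw]
BK 14: (-6,-18.466) -> (-10.326,-5.151) [heading=288, draw]
Final: pos=(-10.326,-5.151), heading=288, 3 segment(s) drawn
Waypoints (4 total):
(0, 0)
(-9.708, -7.053)
(-6, -18.466)
(-10.326, -5.151)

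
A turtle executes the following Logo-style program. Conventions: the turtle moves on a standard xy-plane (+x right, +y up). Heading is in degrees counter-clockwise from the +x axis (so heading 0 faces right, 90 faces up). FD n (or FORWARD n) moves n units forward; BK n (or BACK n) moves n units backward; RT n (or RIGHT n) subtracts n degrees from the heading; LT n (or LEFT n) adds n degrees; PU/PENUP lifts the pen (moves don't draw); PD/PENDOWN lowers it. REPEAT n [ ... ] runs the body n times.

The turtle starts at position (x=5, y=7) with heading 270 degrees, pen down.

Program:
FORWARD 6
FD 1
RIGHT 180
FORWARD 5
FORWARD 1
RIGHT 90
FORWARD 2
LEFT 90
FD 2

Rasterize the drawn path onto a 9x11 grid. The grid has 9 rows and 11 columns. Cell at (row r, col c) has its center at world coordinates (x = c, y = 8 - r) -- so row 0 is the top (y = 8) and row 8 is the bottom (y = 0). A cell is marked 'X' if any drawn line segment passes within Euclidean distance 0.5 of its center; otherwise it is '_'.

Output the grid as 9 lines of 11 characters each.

Answer: _______X___
_____X_X___
_____XXX___
_____X_____
_____X_____
_____X_____
_____X_____
_____X_____
_____X_____

Derivation:
Segment 0: (5,7) -> (5,1)
Segment 1: (5,1) -> (5,0)
Segment 2: (5,0) -> (5,5)
Segment 3: (5,5) -> (5,6)
Segment 4: (5,6) -> (7,6)
Segment 5: (7,6) -> (7,8)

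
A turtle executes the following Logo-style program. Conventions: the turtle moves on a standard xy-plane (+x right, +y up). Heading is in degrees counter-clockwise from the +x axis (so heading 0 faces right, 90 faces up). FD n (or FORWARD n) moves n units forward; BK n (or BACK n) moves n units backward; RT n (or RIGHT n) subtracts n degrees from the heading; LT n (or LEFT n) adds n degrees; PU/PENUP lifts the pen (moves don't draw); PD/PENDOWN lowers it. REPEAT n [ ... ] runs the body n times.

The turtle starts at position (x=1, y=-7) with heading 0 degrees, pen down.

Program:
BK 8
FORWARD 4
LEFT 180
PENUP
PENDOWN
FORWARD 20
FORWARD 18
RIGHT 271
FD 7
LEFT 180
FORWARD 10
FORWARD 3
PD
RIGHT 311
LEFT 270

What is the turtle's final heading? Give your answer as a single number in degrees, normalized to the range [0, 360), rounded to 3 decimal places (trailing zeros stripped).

Executing turtle program step by step:
Start: pos=(1,-7), heading=0, pen down
BK 8: (1,-7) -> (-7,-7) [heading=0, draw]
FD 4: (-7,-7) -> (-3,-7) [heading=0, draw]
LT 180: heading 0 -> 180
PU: pen up
PD: pen down
FD 20: (-3,-7) -> (-23,-7) [heading=180, draw]
FD 18: (-23,-7) -> (-41,-7) [heading=180, draw]
RT 271: heading 180 -> 269
FD 7: (-41,-7) -> (-41.122,-13.999) [heading=269, draw]
LT 180: heading 269 -> 89
FD 10: (-41.122,-13.999) -> (-40.948,-4) [heading=89, draw]
FD 3: (-40.948,-4) -> (-40.895,-1.001) [heading=89, draw]
PD: pen down
RT 311: heading 89 -> 138
LT 270: heading 138 -> 48
Final: pos=(-40.895,-1.001), heading=48, 7 segment(s) drawn

Answer: 48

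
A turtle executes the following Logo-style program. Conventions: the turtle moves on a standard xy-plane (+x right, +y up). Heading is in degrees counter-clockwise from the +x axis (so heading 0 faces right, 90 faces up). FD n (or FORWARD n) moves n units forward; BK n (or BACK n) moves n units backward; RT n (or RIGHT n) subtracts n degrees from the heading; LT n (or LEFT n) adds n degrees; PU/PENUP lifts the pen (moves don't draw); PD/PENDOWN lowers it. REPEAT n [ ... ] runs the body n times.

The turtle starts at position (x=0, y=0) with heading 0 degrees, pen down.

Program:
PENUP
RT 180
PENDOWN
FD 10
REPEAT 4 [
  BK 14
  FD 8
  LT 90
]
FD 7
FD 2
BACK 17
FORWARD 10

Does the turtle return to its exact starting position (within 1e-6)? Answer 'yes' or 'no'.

Executing turtle program step by step:
Start: pos=(0,0), heading=0, pen down
PU: pen up
RT 180: heading 0 -> 180
PD: pen down
FD 10: (0,0) -> (-10,0) [heading=180, draw]
REPEAT 4 [
  -- iteration 1/4 --
  BK 14: (-10,0) -> (4,0) [heading=180, draw]
  FD 8: (4,0) -> (-4,0) [heading=180, draw]
  LT 90: heading 180 -> 270
  -- iteration 2/4 --
  BK 14: (-4,0) -> (-4,14) [heading=270, draw]
  FD 8: (-4,14) -> (-4,6) [heading=270, draw]
  LT 90: heading 270 -> 0
  -- iteration 3/4 --
  BK 14: (-4,6) -> (-18,6) [heading=0, draw]
  FD 8: (-18,6) -> (-10,6) [heading=0, draw]
  LT 90: heading 0 -> 90
  -- iteration 4/4 --
  BK 14: (-10,6) -> (-10,-8) [heading=90, draw]
  FD 8: (-10,-8) -> (-10,0) [heading=90, draw]
  LT 90: heading 90 -> 180
]
FD 7: (-10,0) -> (-17,0) [heading=180, draw]
FD 2: (-17,0) -> (-19,0) [heading=180, draw]
BK 17: (-19,0) -> (-2,0) [heading=180, draw]
FD 10: (-2,0) -> (-12,0) [heading=180, draw]
Final: pos=(-12,0), heading=180, 13 segment(s) drawn

Start position: (0, 0)
Final position: (-12, 0)
Distance = 12; >= 1e-6 -> NOT closed

Answer: no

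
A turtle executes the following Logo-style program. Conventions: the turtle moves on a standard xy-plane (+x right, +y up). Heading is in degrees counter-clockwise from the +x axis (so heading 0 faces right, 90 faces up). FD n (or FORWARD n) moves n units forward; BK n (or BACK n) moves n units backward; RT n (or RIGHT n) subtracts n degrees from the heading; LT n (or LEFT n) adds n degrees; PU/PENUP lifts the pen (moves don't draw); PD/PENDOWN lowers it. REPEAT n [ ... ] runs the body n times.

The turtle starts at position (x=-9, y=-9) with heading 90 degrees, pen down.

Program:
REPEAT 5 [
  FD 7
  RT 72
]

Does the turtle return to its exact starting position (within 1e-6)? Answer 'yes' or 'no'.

Answer: yes

Derivation:
Executing turtle program step by step:
Start: pos=(-9,-9), heading=90, pen down
REPEAT 5 [
  -- iteration 1/5 --
  FD 7: (-9,-9) -> (-9,-2) [heading=90, draw]
  RT 72: heading 90 -> 18
  -- iteration 2/5 --
  FD 7: (-9,-2) -> (-2.343,0.163) [heading=18, draw]
  RT 72: heading 18 -> 306
  -- iteration 3/5 --
  FD 7: (-2.343,0.163) -> (1.772,-5.5) [heading=306, draw]
  RT 72: heading 306 -> 234
  -- iteration 4/5 --
  FD 7: (1.772,-5.5) -> (-2.343,-11.163) [heading=234, draw]
  RT 72: heading 234 -> 162
  -- iteration 5/5 --
  FD 7: (-2.343,-11.163) -> (-9,-9) [heading=162, draw]
  RT 72: heading 162 -> 90
]
Final: pos=(-9,-9), heading=90, 5 segment(s) drawn

Start position: (-9, -9)
Final position: (-9, -9)
Distance = 0; < 1e-6 -> CLOSED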